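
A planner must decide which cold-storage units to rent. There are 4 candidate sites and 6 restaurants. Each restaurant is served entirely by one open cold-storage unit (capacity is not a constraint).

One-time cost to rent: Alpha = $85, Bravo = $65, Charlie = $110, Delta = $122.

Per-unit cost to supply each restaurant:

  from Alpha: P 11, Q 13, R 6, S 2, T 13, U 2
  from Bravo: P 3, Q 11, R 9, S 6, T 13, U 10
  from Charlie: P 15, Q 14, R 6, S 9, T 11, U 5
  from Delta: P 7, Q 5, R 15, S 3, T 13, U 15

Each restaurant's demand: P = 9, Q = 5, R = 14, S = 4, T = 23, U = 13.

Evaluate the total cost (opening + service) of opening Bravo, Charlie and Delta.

Each restaurant is assigned to its cheapest site among the open ones.
{Bravo, Charlie, Delta}: P→Bravo 3·9=27, Q→Delta 5·5=25, R→Charlie 6·14=84, S→Delta 3·4=12, T→Charlie 11·23=253, U→Charlie 5·13=65. Service 466; fixed 297; total 763.

Total cost: 763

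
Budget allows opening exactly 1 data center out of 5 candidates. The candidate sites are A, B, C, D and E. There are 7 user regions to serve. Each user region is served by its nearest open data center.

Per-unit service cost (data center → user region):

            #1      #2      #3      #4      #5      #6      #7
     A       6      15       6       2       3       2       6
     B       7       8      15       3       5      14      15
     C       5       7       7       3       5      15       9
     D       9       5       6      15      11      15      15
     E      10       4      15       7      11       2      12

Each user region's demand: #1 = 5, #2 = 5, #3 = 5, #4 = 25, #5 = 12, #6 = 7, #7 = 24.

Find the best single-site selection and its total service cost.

Choose A only; total service cost 379.

With exactly 1 open, each user region uses its cheapest among the chosen.
{A}: #1→A 6·5=30, #2→A 15·5=75, #3→A 6·5=30, #4→A 2·25=50, #5→A 3·12=36, #6→A 2·7=14, #7→A 6·24=144. Service cost 379.
{C}: service cost 551
{B}: service cost 743
Among all 5 size-1 choices, {A} is lowest.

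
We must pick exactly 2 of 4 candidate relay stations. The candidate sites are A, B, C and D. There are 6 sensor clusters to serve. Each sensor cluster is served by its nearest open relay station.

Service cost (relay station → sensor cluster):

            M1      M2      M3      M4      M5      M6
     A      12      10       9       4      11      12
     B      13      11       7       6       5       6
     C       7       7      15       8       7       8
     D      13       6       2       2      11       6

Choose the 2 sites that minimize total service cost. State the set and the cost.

Choose C and D; total service cost 30.

With exactly 2 open, each sensor cluster uses its cheapest among the chosen.
{C, D}: M1→C 7, M2→D 6, M3→D 2, M4→D 2, M5→C 7, M6→D 6. Service cost 30.
{B, D}: service cost 34
{B, C}: service cost 38
Among all 6 size-2 choices, {C, D} is lowest.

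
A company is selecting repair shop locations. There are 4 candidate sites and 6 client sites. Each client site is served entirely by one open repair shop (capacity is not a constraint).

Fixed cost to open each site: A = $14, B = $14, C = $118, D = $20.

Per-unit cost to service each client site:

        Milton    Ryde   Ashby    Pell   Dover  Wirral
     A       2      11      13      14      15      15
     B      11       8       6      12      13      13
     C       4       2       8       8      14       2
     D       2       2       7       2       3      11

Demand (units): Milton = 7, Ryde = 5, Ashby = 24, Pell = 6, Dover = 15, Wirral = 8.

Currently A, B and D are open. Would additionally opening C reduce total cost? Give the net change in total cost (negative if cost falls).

Current service cost with {A, B, D}: 313.
Adding C: each client site re-picks its cheapest; new service cost 241, saving 72.
Extra fixed cost: 118. Net change = 118 − 72 = 46.
(Totals: 361 → 407.)

No — net change +46 (cost rises by 46).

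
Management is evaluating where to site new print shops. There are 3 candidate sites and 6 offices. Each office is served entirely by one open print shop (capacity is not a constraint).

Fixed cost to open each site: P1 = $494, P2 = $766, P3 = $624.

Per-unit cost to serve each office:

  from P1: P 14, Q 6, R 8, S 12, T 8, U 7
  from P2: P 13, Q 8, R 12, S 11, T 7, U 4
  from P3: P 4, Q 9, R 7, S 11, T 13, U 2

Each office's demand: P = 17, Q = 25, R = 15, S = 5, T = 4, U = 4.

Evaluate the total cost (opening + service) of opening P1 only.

Total cost: 1122

Each office is assigned to its cheapest site among the open ones.
{P1}: P→P1 14·17=238, Q→P1 6·25=150, R→P1 8·15=120, S→P1 12·5=60, T→P1 8·4=32, U→P1 7·4=28. Service 628; fixed 494; total 1122.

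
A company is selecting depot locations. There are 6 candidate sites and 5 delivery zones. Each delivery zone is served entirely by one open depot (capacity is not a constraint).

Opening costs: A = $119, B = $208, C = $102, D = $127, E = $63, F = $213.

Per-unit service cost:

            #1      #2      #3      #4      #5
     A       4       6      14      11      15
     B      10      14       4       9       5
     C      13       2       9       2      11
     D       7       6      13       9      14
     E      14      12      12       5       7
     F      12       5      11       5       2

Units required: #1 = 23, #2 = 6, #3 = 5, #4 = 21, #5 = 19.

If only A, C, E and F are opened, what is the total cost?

Each delivery zone is assigned to its cheapest site among the open ones.
{A, C, E, F}: #1→A 4·23=92, #2→C 2·6=12, #3→C 9·5=45, #4→C 2·21=42, #5→F 2·19=38. Service 229; fixed 497; total 726.

Total cost: 726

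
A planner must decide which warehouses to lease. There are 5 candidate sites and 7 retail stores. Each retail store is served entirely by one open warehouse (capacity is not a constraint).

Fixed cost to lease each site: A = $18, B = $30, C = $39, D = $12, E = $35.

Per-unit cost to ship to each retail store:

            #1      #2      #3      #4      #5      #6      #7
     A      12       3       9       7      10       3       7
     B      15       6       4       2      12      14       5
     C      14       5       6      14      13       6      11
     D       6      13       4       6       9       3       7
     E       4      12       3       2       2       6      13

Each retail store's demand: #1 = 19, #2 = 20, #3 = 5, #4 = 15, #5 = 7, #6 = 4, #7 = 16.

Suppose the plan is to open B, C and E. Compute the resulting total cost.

Each retail store is assigned to its cheapest site among the open ones.
{B, C, E}: #1→E 4·19=76, #2→C 5·20=100, #3→E 3·5=15, #4→B 2·15=30, #5→E 2·7=14, #6→C 6·4=24, #7→B 5·16=80. Service 339; fixed 104; total 443.

Total cost: 443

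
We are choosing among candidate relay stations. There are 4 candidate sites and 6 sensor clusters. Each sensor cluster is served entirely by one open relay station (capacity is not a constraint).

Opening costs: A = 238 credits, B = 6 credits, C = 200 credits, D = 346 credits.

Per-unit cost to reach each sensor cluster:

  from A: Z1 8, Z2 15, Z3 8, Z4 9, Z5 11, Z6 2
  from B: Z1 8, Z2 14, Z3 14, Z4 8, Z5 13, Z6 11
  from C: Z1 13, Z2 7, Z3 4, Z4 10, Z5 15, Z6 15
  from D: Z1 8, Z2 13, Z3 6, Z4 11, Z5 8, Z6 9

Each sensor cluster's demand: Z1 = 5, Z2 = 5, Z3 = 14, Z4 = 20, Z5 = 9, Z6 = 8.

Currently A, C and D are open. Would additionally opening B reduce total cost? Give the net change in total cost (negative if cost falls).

Yes — net change −14 (cost falls by 14).

Current service cost with {A, C, D}: 399.
Adding B: each sensor cluster re-picks its cheapest; new service cost 379, saving 20.
Extra fixed cost: 6. Net change = 6 − 20 = -14.
(Totals: 1183 → 1169.)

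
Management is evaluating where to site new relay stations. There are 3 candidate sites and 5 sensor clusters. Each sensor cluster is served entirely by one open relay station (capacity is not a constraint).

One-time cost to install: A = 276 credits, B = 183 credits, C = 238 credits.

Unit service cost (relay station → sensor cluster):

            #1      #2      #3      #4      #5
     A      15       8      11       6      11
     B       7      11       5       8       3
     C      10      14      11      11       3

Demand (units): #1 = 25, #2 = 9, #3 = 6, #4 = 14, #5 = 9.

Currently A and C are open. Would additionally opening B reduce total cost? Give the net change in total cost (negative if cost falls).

Current service cost with {A, C}: 499.
Adding B: each sensor cluster re-picks its cheapest; new service cost 388, saving 111.
Extra fixed cost: 183. Net change = 183 − 111 = 72.
(Totals: 1013 → 1085.)

No — net change +72 (cost rises by 72).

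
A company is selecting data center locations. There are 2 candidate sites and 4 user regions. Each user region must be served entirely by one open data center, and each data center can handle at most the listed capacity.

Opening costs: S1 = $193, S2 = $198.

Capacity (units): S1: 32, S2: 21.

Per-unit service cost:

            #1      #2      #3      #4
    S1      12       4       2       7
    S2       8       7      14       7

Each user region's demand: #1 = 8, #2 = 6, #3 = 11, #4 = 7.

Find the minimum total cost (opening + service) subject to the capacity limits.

Minimum total cost: 384

Open {S1}: #1→S1 12·8=96, #2→S1 4·6=24, #3→S1 2·11=22, #4→S1 7·7=49.
Loads: S1 carries 32/32. Service 191; fixed 193; total 384.
Next best feasible plan costs 550.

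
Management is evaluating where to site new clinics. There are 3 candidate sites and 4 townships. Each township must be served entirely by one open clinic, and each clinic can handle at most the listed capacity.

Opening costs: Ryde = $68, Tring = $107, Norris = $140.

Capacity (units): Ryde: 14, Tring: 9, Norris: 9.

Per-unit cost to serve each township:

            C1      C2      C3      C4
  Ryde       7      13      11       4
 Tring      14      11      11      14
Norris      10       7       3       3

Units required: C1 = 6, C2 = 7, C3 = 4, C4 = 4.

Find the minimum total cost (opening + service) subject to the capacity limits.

Minimum total cost: 354

Open {Ryde, Tring}: C1→Ryde 7·6=42, C2→Tring 11·7=77, C3→Ryde 11·4=44, C4→Ryde 4·4=16.
Loads: Ryde carries 14/14, Tring carries 7/9. Service 179; fixed 175; total 354.
Next best feasible plan costs 359.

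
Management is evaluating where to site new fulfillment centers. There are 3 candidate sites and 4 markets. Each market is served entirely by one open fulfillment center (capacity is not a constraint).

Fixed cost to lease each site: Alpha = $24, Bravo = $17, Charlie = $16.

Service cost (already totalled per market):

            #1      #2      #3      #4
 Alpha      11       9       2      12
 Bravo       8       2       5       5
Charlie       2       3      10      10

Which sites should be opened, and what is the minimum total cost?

For any fixed open set, each market goes to its cheapest open site; total = fixed + service.
{Bravo}: #1→Bravo 8, #2→Bravo 2, #3→Bravo 5, #4→Bravo 5. Service 20; fixed 17; total 37.
{Charlie}: #1→Charlie 2, #2→Charlie 3, #3→Charlie 10, #4→Charlie 10. Service 25; fixed 16; total 41.
{Bravo, Charlie}: service 14 + fixed 33 = 47
{Alpha, Bravo, Charlie}: service 11 + fixed 57 = 68
(All 7 nonempty subsets were checked; Bravo only is lowest.)

Open Bravo only; minimum total cost 37.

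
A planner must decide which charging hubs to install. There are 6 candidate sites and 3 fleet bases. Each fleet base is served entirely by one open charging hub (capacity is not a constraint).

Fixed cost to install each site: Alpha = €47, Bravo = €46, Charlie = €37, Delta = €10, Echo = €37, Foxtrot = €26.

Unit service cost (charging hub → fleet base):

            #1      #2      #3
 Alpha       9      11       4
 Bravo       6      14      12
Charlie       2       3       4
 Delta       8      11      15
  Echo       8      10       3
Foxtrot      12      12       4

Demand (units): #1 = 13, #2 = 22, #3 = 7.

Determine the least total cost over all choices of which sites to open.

For any fixed open set, each fleet base goes to its cheapest open site; total = fixed + service.
{Charlie}: #1→Charlie 2·13=26, #2→Charlie 3·22=66, #3→Charlie 4·7=28. Service 120; fixed 37; total 157.
{Charlie, Delta}: service 120 + fixed 47 = 167
{Charlie, Foxtrot}: service 120 + fixed 63 = 183
{Alpha, Bravo, Charlie, Delta, Echo, Foxtrot}: service 113 + fixed 203 = 316
No other subset beats 157.

Minimum total cost: 157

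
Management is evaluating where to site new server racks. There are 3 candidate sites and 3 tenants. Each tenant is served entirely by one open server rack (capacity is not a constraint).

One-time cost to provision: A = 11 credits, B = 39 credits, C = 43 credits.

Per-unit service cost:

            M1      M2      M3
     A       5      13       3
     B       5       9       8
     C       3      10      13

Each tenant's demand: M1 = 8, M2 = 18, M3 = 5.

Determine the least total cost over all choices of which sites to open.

Minimum total cost: 267

For any fixed open set, each tenant goes to its cheapest open site; total = fixed + service.
{A, B}: M1→A 5·8=40, M2→B 9·18=162, M3→A 3·5=15. Service 217; fixed 50; total 267.
{A, C}: service 219 + fixed 54 = 273
{B}: service 242 + fixed 39 = 281
{A, B, C}: M1→C 3·8=24, M2→B 9·18=162, M3→A 3·5=15. Service 201; fixed 93; total 294.
(All 7 nonempty subsets were checked; A and B is lowest.)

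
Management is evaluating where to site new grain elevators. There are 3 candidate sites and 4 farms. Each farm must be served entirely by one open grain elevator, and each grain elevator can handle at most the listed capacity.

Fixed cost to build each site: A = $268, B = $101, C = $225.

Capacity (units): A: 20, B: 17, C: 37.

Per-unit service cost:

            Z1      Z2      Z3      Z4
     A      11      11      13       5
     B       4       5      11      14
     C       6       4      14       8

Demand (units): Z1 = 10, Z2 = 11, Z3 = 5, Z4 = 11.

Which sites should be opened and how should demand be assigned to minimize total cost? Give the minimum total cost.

Open {C}: Z1→C 6·10=60, Z2→C 4·11=44, Z3→C 14·5=70, Z4→C 8·11=88.
Loads: C carries 37/37. Service 262; fixed 225; total 487.
Next best feasible plan costs 553.

Minimum total cost: 487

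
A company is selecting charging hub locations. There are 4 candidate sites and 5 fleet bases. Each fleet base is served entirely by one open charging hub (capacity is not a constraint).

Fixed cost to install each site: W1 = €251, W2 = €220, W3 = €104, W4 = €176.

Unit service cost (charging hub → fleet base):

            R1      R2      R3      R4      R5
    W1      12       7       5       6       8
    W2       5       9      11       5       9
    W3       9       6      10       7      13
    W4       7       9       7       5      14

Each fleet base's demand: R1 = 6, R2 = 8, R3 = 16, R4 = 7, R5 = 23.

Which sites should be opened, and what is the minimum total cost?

Open W1 only; minimum total cost 685.

For any fixed open set, each fleet base goes to its cheapest open site; total = fixed + service.
{W1}: R1→W1 12·6=72, R2→W1 7·8=56, R3→W1 5·16=80, R4→W1 6·7=42, R5→W1 8·23=184. Service 434; fixed 251; total 685.
{W3}: service 610 + fixed 104 = 714
{W2}: service 520 + fixed 220 = 740
{W1, W2, W3, W4}: service 377 + fixed 751 = 1128
(All 15 nonempty subsets were checked; W1 only is lowest.)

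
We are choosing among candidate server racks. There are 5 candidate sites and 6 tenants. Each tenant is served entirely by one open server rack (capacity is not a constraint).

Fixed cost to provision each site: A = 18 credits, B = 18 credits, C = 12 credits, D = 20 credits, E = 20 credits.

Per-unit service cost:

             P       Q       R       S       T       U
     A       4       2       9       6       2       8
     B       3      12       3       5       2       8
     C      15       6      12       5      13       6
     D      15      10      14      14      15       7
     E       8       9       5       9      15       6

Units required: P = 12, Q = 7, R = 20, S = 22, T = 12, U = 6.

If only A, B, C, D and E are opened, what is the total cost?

Each tenant is assigned to its cheapest site among the open ones.
{A, B, C, D, E}: P→B 3·12=36, Q→A 2·7=14, R→B 3·20=60, S→B 5·22=110, T→A 2·12=24, U→C 6·6=36. Service 280; fixed 88; total 368.

Total cost: 368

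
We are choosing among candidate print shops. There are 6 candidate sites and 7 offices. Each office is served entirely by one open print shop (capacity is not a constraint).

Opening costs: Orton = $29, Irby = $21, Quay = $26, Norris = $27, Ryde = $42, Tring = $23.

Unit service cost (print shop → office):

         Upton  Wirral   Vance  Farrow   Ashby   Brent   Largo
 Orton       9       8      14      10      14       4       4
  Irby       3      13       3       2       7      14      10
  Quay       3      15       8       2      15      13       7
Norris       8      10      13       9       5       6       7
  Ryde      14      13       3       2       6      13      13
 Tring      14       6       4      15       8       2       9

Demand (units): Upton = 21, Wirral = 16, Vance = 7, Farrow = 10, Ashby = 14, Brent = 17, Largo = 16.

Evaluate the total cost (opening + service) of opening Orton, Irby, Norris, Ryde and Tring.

Total cost: 510

Each office is assigned to its cheapest site among the open ones.
{Orton, Irby, Norris, Ryde, Tring}: Upton→Irby 3·21=63, Wirral→Tring 6·16=96, Vance→Irby 3·7=21, Farrow→Irby 2·10=20, Ashby→Norris 5·14=70, Brent→Tring 2·17=34, Largo→Orton 4·16=64. Service 368; fixed 142; total 510.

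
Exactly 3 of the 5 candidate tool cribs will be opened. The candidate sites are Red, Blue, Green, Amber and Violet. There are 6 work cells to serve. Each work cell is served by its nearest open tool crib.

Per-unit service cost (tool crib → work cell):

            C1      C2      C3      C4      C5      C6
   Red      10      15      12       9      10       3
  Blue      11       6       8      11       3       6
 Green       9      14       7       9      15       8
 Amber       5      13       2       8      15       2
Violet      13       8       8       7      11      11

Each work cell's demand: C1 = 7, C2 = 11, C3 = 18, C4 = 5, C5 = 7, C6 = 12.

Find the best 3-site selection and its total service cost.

With exactly 3 open, each work cell uses its cheapest among the chosen.
{Blue, Amber, Violet}: C1→Amber 5·7=35, C2→Blue 6·11=66, C3→Amber 2·18=36, C4→Violet 7·5=35, C5→Blue 3·7=21, C6→Amber 2·12=24. Service cost 217.
{Red, Blue, Amber}: service cost 222
{Blue, Green, Amber}: service cost 222
Among all 10 size-3 choices, {Blue, Amber, Violet} is lowest.

Choose Blue, Amber and Violet; total service cost 217.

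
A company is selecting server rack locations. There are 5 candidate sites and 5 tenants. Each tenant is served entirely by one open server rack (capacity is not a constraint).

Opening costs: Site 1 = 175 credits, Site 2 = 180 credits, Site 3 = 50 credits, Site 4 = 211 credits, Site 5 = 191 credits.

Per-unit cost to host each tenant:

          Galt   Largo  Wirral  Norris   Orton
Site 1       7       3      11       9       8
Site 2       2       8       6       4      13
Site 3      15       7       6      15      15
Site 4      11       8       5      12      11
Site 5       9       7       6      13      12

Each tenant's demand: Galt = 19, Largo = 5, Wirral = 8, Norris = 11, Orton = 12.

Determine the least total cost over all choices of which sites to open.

For any fixed open set, each tenant goes to its cheapest open site; total = fixed + service.
{Site 2}: Galt→Site 2 2·19=38, Largo→Site 2 8·5=40, Wirral→Site 2 6·8=48, Norris→Site 2 4·11=44, Orton→Site 2 13·12=156. Service 326; fixed 180; total 506.
{Site 2, Site 3}: Galt→Site 2 2·19=38, Largo→Site 3 7·5=35, Wirral→Site 2 6·8=48, Norris→Site 2 4·11=44, Orton→Site 2 13·12=156. Service 321; fixed 230; total 551.
{Site 1, Site 2}: Galt→Site 2 2·19=38, Largo→Site 1 3·5=15, Wirral→Site 2 6·8=48, Norris→Site 2 4·11=44, Orton→Site 1 8·12=96. Service 241; fixed 355; total 596.
{Site 1, Site 2, Site 3, Site 4, Site 5}: Galt→Site 2 2·19=38, Largo→Site 1 3·5=15, Wirral→Site 4 5·8=40, Norris→Site 2 4·11=44, Orton→Site 1 8·12=96. Service 233; fixed 807; total 1040.
No other subset beats 506.

Minimum total cost: 506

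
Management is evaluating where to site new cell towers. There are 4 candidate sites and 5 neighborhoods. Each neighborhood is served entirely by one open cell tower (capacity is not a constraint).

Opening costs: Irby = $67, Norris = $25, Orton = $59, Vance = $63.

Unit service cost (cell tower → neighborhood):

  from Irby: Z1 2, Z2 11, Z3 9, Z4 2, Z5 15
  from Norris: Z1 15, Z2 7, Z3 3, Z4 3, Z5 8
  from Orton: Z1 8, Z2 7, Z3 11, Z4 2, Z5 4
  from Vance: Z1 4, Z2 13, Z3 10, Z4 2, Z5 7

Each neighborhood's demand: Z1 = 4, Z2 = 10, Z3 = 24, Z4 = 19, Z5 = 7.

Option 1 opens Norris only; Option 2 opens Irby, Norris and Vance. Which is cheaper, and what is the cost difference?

Option 1 is cheaper by 52.

Option 1: {Norris}: Z1→Norris 15·4=60, Z2→Norris 7·10=70, Z3→Norris 3·24=72, Z4→Norris 3·19=57, Z5→Norris 8·7=56. Service 315; fixed 25; total 340.
Option 2: {Irby, Norris, Vance}: Z1→Irby 2·4=8, Z2→Norris 7·10=70, Z3→Norris 3·24=72, Z4→Irby 2·19=38, Z5→Vance 7·7=49. Service 237; fixed 155; total 392.
Difference: |340 − 392| = 52.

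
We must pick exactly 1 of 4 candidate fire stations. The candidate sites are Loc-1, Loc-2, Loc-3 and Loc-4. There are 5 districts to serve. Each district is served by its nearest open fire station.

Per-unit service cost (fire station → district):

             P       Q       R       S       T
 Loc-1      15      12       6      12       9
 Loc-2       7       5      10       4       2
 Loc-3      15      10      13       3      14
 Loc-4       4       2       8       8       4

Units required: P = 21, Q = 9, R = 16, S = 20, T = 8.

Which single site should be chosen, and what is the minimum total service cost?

With exactly 1 open, each district uses its cheapest among the chosen.
{Loc-4}: P→Loc-4 4·21=84, Q→Loc-4 2·9=18, R→Loc-4 8·16=128, S→Loc-4 8·20=160, T→Loc-4 4·8=32. Service cost 422.
{Loc-2}: service cost 448
{Loc-3}: service cost 785
Among all 4 size-1 choices, {Loc-4} is lowest.

Choose Loc-4 only; total service cost 422.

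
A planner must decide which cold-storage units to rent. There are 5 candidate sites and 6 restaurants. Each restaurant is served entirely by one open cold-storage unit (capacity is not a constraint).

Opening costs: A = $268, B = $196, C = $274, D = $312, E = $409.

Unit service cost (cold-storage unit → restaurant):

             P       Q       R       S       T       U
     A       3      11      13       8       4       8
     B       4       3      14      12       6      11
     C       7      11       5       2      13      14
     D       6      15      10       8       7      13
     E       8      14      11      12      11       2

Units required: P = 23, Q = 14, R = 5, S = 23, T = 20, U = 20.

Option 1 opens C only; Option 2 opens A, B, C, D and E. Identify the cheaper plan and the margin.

Option 1: {C}: P→C 7·23=161, Q→C 11·14=154, R→C 5·5=25, S→C 2·23=46, T→C 13·20=260, U→C 14·20=280. Service 926; fixed 274; total 1200.
Option 2: {A, B, C, D, E}: P→A 3·23=69, Q→B 3·14=42, R→C 5·5=25, S→C 2·23=46, T→A 4·20=80, U→E 2·20=40. Service 302; fixed 1459; total 1761.
Difference: |1200 − 1761| = 561.

Option 1 is cheaper by 561.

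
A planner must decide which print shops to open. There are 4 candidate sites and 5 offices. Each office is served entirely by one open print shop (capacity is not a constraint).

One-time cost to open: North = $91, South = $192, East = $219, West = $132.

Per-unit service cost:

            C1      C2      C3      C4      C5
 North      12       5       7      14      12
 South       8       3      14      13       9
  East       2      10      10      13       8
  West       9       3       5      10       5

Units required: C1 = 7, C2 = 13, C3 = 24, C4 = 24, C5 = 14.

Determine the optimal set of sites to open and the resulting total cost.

For any fixed open set, each office goes to its cheapest open site; total = fixed + service.
{West}: C1→West 9·7=63, C2→West 3·13=39, C3→West 5·24=120, C4→West 10·24=240, C5→West 5·14=70. Service 532; fixed 132; total 664.
{North, West}: service 532 + fixed 223 = 755
{East, West}: C1→East 2·7=14, C2→West 3·13=39, C3→West 5·24=120, C4→West 10·24=240, C5→West 5·14=70. Service 483; fixed 351; total 834.
{North, South, East, West}: C1→East 2·7=14, C2→South 3·13=39, C3→West 5·24=120, C4→West 10·24=240, C5→West 5·14=70. Service 483; fixed 634; total 1117.
No other subset beats 664.

Open West only; minimum total cost 664.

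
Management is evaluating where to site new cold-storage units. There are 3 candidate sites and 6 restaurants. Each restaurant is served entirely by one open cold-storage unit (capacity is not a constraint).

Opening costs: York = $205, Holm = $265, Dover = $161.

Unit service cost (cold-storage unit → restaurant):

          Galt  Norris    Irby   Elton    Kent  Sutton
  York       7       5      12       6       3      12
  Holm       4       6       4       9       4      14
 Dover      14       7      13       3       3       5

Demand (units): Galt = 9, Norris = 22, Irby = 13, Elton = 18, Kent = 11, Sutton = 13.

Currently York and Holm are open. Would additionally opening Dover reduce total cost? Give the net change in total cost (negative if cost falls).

No — net change +16 (cost rises by 16).

Current service cost with {York, Holm}: 495.
Adding Dover: each restaurant re-picks its cheapest; new service cost 350, saving 145.
Extra fixed cost: 161. Net change = 161 − 145 = 16.
(Totals: 965 → 981.)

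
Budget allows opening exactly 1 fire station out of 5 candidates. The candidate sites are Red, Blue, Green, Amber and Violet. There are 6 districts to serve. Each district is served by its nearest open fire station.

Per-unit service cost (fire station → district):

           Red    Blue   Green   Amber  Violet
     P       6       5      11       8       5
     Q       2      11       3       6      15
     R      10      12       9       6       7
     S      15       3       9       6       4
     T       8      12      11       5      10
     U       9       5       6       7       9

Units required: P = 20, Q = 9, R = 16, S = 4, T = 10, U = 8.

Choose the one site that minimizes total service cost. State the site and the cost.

Choose Amber only; total service cost 440.

With exactly 1 open, each district uses its cheapest among the chosen.
{Amber}: P→Amber 8·20=160, Q→Amber 6·9=54, R→Amber 6·16=96, S→Amber 6·4=24, T→Amber 5·10=50, U→Amber 7·8=56. Service cost 440.
{Red}: service cost 510
{Violet}: service cost 535
Among all 5 size-1 choices, {Amber} is lowest.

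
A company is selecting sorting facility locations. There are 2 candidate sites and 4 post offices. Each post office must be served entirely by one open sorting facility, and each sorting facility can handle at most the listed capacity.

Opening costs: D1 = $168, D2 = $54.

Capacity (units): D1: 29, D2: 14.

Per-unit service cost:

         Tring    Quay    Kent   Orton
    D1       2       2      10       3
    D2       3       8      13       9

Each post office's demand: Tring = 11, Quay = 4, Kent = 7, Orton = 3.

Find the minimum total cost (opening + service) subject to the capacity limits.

Open {D1}: Tring→D1 2·11=22, Quay→D1 2·4=8, Kent→D1 10·7=70, Orton→D1 3·3=9.
Loads: D1 carries 25/29. Service 109; fixed 168; total 277.
Next best feasible plan costs 331.

Minimum total cost: 277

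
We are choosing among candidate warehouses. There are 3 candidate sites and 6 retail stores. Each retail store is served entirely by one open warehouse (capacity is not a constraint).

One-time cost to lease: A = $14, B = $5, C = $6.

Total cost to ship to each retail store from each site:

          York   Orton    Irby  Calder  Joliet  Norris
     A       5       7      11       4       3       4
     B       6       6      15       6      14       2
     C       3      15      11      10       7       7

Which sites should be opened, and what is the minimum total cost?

Open B and C; minimum total cost 46.

For any fixed open set, each retail store goes to its cheapest open site; total = fixed + service.
{B, C}: York→C 3, Orton→B 6, Irby→C 11, Calder→B 6, Joliet→C 7, Norris→B 2. Service 35; fixed 11; total 46.
{A}: York→A 5, Orton→A 7, Irby→A 11, Calder→A 4, Joliet→A 3, Norris→A 4. Service 34; fixed 14; total 48.
{A, B}: York→A 5, Orton→B 6, Irby→A 11, Calder→A 4, Joliet→A 3, Norris→B 2. Service 31; fixed 19; total 50.
{A, B, C}: York→C 3, Orton→B 6, Irby→A 11, Calder→A 4, Joliet→A 3, Norris→B 2. Service 29; fixed 25; total 54.
No other subset beats 46.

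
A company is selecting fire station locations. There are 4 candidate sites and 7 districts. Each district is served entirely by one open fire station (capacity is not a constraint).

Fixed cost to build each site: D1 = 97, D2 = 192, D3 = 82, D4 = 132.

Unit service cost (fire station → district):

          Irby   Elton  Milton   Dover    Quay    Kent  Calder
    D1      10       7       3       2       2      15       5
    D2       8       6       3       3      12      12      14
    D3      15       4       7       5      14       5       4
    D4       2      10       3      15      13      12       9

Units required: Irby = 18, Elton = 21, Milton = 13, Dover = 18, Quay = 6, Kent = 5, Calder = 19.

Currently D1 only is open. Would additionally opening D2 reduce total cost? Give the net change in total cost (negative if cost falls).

No — net change +120 (cost rises by 120).

Current service cost with {D1}: 584.
Adding D2: each district re-picks its cheapest; new service cost 512, saving 72.
Extra fixed cost: 192. Net change = 192 − 72 = 120.
(Totals: 681 → 801.)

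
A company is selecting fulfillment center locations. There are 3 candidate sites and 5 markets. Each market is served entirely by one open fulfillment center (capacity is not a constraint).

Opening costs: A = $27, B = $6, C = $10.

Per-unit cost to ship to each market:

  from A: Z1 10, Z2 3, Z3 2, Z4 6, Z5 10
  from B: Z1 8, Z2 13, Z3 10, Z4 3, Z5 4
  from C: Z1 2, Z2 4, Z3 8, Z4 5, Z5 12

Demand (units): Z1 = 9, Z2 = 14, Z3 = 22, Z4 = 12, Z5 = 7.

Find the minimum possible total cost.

Minimum total cost: 211

For any fixed open set, each market goes to its cheapest open site; total = fixed + service.
{A, B, C}: Z1→C 2·9=18, Z2→A 3·14=42, Z3→A 2·22=44, Z4→B 3·12=36, Z5→B 4·7=28. Service 168; fixed 43; total 211.
{A, B}: service 222 + fixed 33 = 255
{A, C}: Z1→C 2·9=18, Z2→A 3·14=42, Z3→A 2·22=44, Z4→C 5·12=60, Z5→A 10·7=70. Service 234; fixed 37; total 271.
{B}: service 538 + fixed 6 = 544
No other subset beats 211.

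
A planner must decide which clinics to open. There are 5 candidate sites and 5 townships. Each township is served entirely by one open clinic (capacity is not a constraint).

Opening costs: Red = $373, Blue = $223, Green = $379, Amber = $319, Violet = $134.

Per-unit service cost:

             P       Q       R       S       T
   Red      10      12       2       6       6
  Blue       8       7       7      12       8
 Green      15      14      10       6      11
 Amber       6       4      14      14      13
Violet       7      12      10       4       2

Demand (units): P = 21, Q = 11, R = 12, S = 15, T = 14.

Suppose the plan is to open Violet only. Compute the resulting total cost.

Total cost: 621

Each township is assigned to its cheapest site among the open ones.
{Violet}: P→Violet 7·21=147, Q→Violet 12·11=132, R→Violet 10·12=120, S→Violet 4·15=60, T→Violet 2·14=28. Service 487; fixed 134; total 621.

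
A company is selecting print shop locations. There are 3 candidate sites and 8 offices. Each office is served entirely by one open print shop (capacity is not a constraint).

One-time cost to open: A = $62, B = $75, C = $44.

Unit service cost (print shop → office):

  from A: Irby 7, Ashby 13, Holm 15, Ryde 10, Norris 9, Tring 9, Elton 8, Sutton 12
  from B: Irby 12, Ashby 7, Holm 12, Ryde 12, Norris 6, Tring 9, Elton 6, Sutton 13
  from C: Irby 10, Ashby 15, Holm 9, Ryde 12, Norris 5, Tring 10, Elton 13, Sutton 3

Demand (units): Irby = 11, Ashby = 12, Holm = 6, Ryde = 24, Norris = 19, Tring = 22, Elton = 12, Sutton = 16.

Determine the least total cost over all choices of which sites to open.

For any fixed open set, each office goes to its cheapest open site; total = fixed + service.
{A, B, C}: Irby→A 7·11=77, Ashby→B 7·12=84, Holm→C 9·6=54, Ryde→A 10·24=240, Norris→C 5·19=95, Tring→A 9·22=198, Elton→B 6·12=72, Sutton→C 3·16=48. Service 868; fixed 181; total 1049.
{B, C}: service 949 + fixed 119 = 1068
{A, C}: service 964 + fixed 106 = 1070
{C}: service 1151 + fixed 44 = 1195
(All 7 nonempty subsets were checked; A, B and C is lowest.)

Minimum total cost: 1049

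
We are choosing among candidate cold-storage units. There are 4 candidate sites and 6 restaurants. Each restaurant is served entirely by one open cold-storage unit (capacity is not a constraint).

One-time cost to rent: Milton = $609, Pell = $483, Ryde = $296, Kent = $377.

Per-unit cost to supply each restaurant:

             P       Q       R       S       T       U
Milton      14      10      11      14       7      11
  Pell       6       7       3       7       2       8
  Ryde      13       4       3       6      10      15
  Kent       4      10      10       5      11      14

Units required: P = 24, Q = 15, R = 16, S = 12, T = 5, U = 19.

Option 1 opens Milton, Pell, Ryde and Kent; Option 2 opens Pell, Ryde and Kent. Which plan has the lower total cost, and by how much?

Option 2 is cheaper by 609.

Option 1: {Milton, Pell, Ryde, Kent}: P→Kent 4·24=96, Q→Ryde 4·15=60, R→Pell 3·16=48, S→Kent 5·12=60, T→Pell 2·5=10, U→Pell 8·19=152. Service 426; fixed 1765; total 2191.
Option 2: {Pell, Ryde, Kent}: P→Kent 4·24=96, Q→Ryde 4·15=60, R→Pell 3·16=48, S→Kent 5·12=60, T→Pell 2·5=10, U→Pell 8·19=152. Service 426; fixed 1156; total 1582.
Difference: |2191 − 1582| = 609.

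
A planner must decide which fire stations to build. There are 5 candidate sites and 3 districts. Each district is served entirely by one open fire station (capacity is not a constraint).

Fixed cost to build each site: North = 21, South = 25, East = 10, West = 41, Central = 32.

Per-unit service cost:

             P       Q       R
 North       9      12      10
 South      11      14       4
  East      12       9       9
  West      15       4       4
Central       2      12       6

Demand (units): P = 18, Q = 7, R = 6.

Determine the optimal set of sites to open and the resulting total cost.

Open West and Central; minimum total cost 161.

For any fixed open set, each district goes to its cheapest open site; total = fixed + service.
{West, Central}: P→Central 2·18=36, Q→West 4·7=28, R→West 4·6=24. Service 88; fixed 73; total 161.
{East, West, Central}: P→Central 2·18=36, Q→West 4·7=28, R→West 4·6=24. Service 88; fixed 83; total 171.
{East, Central}: service 135 + fixed 42 = 177
{North, South, East, West, Central}: service 88 + fixed 129 = 217
No other subset beats 161.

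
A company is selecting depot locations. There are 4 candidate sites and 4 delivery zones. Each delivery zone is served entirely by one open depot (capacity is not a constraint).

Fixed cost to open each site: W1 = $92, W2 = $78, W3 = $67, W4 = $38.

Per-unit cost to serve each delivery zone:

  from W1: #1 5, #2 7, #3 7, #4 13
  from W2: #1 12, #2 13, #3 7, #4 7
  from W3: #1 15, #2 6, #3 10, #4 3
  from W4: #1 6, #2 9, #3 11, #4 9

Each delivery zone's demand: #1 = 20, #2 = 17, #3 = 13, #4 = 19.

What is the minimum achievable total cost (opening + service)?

Minimum total cost: 509

For any fixed open set, each delivery zone goes to its cheapest open site; total = fixed + service.
{W1, W3}: #1→W1 5·20=100, #2→W3 6·17=102, #3→W1 7·13=91, #4→W3 3·19=57. Service 350; fixed 159; total 509.
{W3, W4}: service 409 + fixed 105 = 514
{W1, W3, W4}: #1→W1 5·20=100, #2→W3 6·17=102, #3→W1 7·13=91, #4→W3 3·19=57. Service 350; fixed 197; total 547.
{W1, W2, W3, W4}: service 350 + fixed 275 = 625
No other subset beats 509.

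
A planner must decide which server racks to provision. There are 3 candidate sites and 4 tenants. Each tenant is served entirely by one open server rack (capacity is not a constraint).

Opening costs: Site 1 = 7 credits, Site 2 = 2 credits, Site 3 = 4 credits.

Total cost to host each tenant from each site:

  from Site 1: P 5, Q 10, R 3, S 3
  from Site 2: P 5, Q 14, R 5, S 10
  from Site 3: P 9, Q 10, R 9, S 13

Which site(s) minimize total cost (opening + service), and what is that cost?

For any fixed open set, each tenant goes to its cheapest open site; total = fixed + service.
{Site 1}: P→Site 1 5, Q→Site 1 10, R→Site 1 3, S→Site 1 3. Service 21; fixed 7; total 28.
{Site 1, Site 2}: service 21 + fixed 9 = 30
{Site 1, Site 3}: P→Site 1 5, Q→Site 1 10, R→Site 1 3, S→Site 1 3. Service 21; fixed 11; total 32.
{Site 1, Site 2, Site 3}: P→Site 1 5, Q→Site 1 10, R→Site 1 3, S→Site 1 3. Service 21; fixed 13; total 34.
(All 7 nonempty subsets were checked; Site 1 only is lowest.)

Open Site 1 only; minimum total cost 28.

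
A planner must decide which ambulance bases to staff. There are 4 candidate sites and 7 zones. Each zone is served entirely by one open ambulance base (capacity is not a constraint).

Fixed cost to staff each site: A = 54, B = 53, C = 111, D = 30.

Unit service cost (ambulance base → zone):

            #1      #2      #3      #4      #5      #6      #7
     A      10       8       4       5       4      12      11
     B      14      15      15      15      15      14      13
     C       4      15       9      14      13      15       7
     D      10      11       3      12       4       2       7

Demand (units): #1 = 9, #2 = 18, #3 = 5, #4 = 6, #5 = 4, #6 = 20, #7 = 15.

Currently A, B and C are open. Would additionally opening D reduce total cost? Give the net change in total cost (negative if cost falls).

Yes — net change −175 (cost falls by 175).

Current service cost with {A, B, C}: 591.
Adding D: each zone re-picks its cheapest; new service cost 386, saving 205.
Extra fixed cost: 30. Net change = 30 − 205 = -175.
(Totals: 809 → 634.)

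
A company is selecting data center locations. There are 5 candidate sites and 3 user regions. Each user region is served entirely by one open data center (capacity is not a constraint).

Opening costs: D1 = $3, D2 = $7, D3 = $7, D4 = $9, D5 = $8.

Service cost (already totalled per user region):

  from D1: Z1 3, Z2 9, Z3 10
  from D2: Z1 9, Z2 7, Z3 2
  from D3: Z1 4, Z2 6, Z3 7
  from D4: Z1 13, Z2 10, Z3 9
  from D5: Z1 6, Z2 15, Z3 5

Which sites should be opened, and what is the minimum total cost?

Open D1 and D2; minimum total cost 22.

For any fixed open set, each user region goes to its cheapest open site; total = fixed + service.
{D1, D2}: Z1→D1 3, Z2→D2 7, Z3→D2 2. Service 12; fixed 10; total 22.
{D3}: service 17 + fixed 7 = 24
{D1}: service 22 + fixed 3 = 25
{D1, D2, D3, D4, D5}: service 11 + fixed 34 = 45
No other subset beats 22.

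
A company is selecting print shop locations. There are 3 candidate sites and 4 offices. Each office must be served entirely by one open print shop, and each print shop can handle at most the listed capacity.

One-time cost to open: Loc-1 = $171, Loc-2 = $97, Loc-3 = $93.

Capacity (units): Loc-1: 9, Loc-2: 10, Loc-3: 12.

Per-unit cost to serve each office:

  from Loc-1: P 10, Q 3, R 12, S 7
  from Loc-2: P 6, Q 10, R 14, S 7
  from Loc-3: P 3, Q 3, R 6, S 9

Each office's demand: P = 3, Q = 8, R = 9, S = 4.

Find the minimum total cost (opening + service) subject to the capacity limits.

Open {Loc-1, Loc-2, Loc-3}: P→Loc-3 3·3=9, Q→Loc-1 3·8=24, R→Loc-3 6·9=54, S→Loc-2 7·4=28.
Loads: Loc-1 carries 8/9, Loc-2 carries 4/10, Loc-3 carries 12/12. Service 115; fixed 361; total 476.
Next best feasible plan costs 485.

Minimum total cost: 476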